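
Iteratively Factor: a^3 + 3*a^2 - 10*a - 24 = (a + 2)*(a^2 + a - 12) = (a - 3)*(a + 2)*(a + 4)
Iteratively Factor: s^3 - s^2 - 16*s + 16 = (s - 1)*(s^2 - 16) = (s - 4)*(s - 1)*(s + 4)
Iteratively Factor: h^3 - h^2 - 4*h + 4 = (h + 2)*(h^2 - 3*h + 2) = (h - 1)*(h + 2)*(h - 2)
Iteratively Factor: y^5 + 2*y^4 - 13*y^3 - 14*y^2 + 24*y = (y - 3)*(y^4 + 5*y^3 + 2*y^2 - 8*y) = (y - 3)*(y - 1)*(y^3 + 6*y^2 + 8*y) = y*(y - 3)*(y - 1)*(y^2 + 6*y + 8) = y*(y - 3)*(y - 1)*(y + 2)*(y + 4)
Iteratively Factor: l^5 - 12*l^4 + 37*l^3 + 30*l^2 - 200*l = (l - 5)*(l^4 - 7*l^3 + 2*l^2 + 40*l) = (l - 5)^2*(l^3 - 2*l^2 - 8*l) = (l - 5)^2*(l + 2)*(l^2 - 4*l) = l*(l - 5)^2*(l + 2)*(l - 4)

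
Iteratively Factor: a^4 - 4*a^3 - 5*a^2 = (a + 1)*(a^3 - 5*a^2) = a*(a + 1)*(a^2 - 5*a) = a*(a - 5)*(a + 1)*(a)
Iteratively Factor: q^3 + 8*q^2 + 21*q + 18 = (q + 2)*(q^2 + 6*q + 9) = (q + 2)*(q + 3)*(q + 3)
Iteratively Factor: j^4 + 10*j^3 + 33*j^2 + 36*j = (j)*(j^3 + 10*j^2 + 33*j + 36) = j*(j + 4)*(j^2 + 6*j + 9) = j*(j + 3)*(j + 4)*(j + 3)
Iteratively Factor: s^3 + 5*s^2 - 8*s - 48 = (s + 4)*(s^2 + s - 12) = (s + 4)^2*(s - 3)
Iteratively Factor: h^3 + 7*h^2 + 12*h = (h + 4)*(h^2 + 3*h) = (h + 3)*(h + 4)*(h)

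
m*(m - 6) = m^2 - 6*m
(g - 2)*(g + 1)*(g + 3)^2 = g^4 + 5*g^3 + g^2 - 21*g - 18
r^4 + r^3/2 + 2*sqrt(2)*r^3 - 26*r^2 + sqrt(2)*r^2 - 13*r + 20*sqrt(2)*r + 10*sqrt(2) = (r + 1/2)*(r - 2*sqrt(2))*(r - sqrt(2))*(r + 5*sqrt(2))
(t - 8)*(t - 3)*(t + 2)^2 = t^4 - 7*t^3 - 16*t^2 + 52*t + 96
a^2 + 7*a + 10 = (a + 2)*(a + 5)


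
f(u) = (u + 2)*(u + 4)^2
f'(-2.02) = 3.84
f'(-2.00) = 4.00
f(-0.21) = 25.71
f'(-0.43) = 23.95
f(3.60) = 323.46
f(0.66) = 57.76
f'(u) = (u + 2)*(2*u + 8) + (u + 4)^2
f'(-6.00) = 20.00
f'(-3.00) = -1.00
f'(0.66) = 46.51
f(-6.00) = -16.00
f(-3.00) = -1.00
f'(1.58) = 71.09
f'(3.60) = 142.88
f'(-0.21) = 27.93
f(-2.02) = -0.08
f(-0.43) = 20.01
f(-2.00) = 0.00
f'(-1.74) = 6.28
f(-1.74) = 1.33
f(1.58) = 111.47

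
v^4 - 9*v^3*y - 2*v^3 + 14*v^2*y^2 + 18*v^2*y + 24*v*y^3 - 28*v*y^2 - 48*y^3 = (v - 2)*(v - 6*y)*(v - 4*y)*(v + y)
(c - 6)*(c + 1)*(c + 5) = c^3 - 31*c - 30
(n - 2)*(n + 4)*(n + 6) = n^3 + 8*n^2 + 4*n - 48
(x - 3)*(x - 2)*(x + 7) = x^3 + 2*x^2 - 29*x + 42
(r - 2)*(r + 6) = r^2 + 4*r - 12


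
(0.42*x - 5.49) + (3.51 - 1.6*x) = -1.18*x - 1.98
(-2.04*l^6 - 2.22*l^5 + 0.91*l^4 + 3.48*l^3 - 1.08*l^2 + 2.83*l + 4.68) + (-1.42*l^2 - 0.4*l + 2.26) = -2.04*l^6 - 2.22*l^5 + 0.91*l^4 + 3.48*l^3 - 2.5*l^2 + 2.43*l + 6.94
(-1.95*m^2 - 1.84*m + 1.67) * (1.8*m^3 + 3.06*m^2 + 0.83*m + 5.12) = -3.51*m^5 - 9.279*m^4 - 4.2429*m^3 - 6.401*m^2 - 8.0347*m + 8.5504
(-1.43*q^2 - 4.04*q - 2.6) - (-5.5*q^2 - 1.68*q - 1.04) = 4.07*q^2 - 2.36*q - 1.56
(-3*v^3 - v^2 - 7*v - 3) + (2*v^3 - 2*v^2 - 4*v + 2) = -v^3 - 3*v^2 - 11*v - 1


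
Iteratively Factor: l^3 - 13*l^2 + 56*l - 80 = (l - 5)*(l^2 - 8*l + 16) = (l - 5)*(l - 4)*(l - 4)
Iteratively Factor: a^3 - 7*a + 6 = (a - 1)*(a^2 + a - 6) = (a - 1)*(a + 3)*(a - 2)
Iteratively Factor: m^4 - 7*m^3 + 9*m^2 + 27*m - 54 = (m - 3)*(m^3 - 4*m^2 - 3*m + 18) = (m - 3)*(m + 2)*(m^2 - 6*m + 9) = (m - 3)^2*(m + 2)*(m - 3)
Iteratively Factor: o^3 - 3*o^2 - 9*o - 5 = (o - 5)*(o^2 + 2*o + 1) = (o - 5)*(o + 1)*(o + 1)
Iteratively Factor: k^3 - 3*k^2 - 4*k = (k + 1)*(k^2 - 4*k) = (k - 4)*(k + 1)*(k)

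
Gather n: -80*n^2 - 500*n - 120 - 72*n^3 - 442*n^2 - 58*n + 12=-72*n^3 - 522*n^2 - 558*n - 108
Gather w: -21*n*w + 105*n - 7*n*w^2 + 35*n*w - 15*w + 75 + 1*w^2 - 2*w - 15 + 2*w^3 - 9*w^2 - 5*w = 105*n + 2*w^3 + w^2*(-7*n - 8) + w*(14*n - 22) + 60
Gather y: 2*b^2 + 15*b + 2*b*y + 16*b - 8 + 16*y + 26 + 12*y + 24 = 2*b^2 + 31*b + y*(2*b + 28) + 42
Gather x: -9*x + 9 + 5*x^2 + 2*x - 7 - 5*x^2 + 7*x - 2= 0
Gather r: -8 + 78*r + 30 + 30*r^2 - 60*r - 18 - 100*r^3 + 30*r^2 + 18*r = -100*r^3 + 60*r^2 + 36*r + 4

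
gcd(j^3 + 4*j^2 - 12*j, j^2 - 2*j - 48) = j + 6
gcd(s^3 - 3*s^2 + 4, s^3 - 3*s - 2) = s^2 - s - 2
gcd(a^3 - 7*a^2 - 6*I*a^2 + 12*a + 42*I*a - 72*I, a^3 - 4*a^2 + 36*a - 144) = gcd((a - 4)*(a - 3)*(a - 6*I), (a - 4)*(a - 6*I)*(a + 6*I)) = a^2 + a*(-4 - 6*I) + 24*I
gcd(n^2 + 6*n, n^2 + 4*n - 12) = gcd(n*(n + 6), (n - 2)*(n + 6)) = n + 6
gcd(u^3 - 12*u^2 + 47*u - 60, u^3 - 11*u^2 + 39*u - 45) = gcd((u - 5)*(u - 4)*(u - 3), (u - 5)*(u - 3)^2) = u^2 - 8*u + 15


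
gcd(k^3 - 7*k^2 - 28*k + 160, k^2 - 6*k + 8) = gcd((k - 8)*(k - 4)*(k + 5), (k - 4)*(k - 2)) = k - 4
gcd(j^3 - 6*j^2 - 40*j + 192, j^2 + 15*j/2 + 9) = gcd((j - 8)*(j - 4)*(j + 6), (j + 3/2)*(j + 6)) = j + 6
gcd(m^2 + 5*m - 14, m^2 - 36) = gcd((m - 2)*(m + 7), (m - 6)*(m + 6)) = 1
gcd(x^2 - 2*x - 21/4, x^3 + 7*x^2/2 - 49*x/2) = x - 7/2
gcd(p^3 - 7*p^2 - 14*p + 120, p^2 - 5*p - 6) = p - 6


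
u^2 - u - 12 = (u - 4)*(u + 3)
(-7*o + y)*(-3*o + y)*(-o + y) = -21*o^3 + 31*o^2*y - 11*o*y^2 + y^3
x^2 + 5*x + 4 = (x + 1)*(x + 4)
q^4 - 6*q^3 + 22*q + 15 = (q - 5)*(q - 3)*(q + 1)^2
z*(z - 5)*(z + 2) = z^3 - 3*z^2 - 10*z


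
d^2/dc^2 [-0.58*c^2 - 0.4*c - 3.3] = -1.16000000000000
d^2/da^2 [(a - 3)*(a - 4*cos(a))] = 2*(2*a - 6)*cos(a) + 8*sin(a) + 2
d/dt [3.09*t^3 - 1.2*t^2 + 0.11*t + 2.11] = 9.27*t^2 - 2.4*t + 0.11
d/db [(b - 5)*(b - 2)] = 2*b - 7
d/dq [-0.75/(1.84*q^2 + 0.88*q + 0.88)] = (2.76*q + 0.66)/(1.84*q^2 + 0.88*q + 0.88)^2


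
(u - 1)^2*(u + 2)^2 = u^4 + 2*u^3 - 3*u^2 - 4*u + 4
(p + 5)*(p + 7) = p^2 + 12*p + 35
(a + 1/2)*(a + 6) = a^2 + 13*a/2 + 3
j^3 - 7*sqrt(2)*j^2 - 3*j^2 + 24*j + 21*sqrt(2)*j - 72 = (j - 3)*(j - 4*sqrt(2))*(j - 3*sqrt(2))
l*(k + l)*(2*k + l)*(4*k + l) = 8*k^3*l + 14*k^2*l^2 + 7*k*l^3 + l^4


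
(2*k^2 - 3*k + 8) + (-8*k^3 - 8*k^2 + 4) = -8*k^3 - 6*k^2 - 3*k + 12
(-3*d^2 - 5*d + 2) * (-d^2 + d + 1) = 3*d^4 + 2*d^3 - 10*d^2 - 3*d + 2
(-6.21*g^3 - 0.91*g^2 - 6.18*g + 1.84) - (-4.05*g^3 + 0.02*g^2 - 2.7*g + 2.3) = -2.16*g^3 - 0.93*g^2 - 3.48*g - 0.46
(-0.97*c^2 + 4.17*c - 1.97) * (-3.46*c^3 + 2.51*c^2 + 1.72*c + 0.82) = 3.3562*c^5 - 16.8629*c^4 + 15.6145*c^3 + 1.4323*c^2 + 0.0309999999999997*c - 1.6154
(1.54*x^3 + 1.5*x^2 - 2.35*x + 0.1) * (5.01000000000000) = 7.7154*x^3 + 7.515*x^2 - 11.7735*x + 0.501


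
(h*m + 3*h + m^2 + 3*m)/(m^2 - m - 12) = (h + m)/(m - 4)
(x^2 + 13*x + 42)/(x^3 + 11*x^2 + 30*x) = (x + 7)/(x*(x + 5))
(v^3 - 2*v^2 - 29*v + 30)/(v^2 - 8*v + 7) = (v^2 - v - 30)/(v - 7)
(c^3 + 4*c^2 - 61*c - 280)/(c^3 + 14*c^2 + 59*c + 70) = (c - 8)/(c + 2)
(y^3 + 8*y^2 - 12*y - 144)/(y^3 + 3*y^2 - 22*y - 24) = (y + 6)/(y + 1)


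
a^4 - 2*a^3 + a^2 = a^2*(-I*a + I)*(I*a - I)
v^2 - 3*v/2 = v*(v - 3/2)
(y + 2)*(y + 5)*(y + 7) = y^3 + 14*y^2 + 59*y + 70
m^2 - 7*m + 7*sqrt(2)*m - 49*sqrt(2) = (m - 7)*(m + 7*sqrt(2))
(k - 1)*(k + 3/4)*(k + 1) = k^3 + 3*k^2/4 - k - 3/4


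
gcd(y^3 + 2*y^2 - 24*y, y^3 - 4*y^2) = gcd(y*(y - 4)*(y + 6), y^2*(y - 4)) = y^2 - 4*y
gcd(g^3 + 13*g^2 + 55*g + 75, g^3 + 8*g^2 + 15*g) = g^2 + 8*g + 15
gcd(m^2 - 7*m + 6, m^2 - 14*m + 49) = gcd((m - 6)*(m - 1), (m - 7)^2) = 1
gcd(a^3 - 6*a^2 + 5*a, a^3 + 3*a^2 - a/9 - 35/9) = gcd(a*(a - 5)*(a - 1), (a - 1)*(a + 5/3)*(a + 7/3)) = a - 1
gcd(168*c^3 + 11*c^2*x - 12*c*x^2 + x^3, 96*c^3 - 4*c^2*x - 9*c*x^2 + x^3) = -24*c^2 - 5*c*x + x^2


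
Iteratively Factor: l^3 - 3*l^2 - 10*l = (l + 2)*(l^2 - 5*l) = l*(l + 2)*(l - 5)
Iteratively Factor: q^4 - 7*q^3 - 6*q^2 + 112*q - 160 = (q - 2)*(q^3 - 5*q^2 - 16*q + 80) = (q - 4)*(q - 2)*(q^2 - q - 20) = (q - 5)*(q - 4)*(q - 2)*(q + 4)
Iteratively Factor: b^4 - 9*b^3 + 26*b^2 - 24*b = (b)*(b^3 - 9*b^2 + 26*b - 24) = b*(b - 4)*(b^2 - 5*b + 6) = b*(b - 4)*(b - 3)*(b - 2)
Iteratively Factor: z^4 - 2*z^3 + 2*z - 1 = (z - 1)*(z^3 - z^2 - z + 1) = (z - 1)*(z + 1)*(z^2 - 2*z + 1) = (z - 1)^2*(z + 1)*(z - 1)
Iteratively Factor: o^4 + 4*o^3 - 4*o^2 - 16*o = (o - 2)*(o^3 + 6*o^2 + 8*o) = o*(o - 2)*(o^2 + 6*o + 8) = o*(o - 2)*(o + 2)*(o + 4)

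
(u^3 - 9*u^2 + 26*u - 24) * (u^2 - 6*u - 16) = u^5 - 15*u^4 + 64*u^3 - 36*u^2 - 272*u + 384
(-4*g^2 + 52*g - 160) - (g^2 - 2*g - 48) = -5*g^2 + 54*g - 112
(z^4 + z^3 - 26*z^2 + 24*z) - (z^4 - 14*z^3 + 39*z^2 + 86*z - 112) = 15*z^3 - 65*z^2 - 62*z + 112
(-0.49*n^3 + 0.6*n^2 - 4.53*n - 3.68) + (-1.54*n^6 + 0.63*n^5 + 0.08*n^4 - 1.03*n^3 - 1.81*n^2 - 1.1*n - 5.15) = -1.54*n^6 + 0.63*n^5 + 0.08*n^4 - 1.52*n^3 - 1.21*n^2 - 5.63*n - 8.83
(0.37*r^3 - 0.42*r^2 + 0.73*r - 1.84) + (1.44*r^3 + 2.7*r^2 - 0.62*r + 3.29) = 1.81*r^3 + 2.28*r^2 + 0.11*r + 1.45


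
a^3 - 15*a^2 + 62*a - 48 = (a - 8)*(a - 6)*(a - 1)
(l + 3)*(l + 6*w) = l^2 + 6*l*w + 3*l + 18*w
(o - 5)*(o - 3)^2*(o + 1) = o^4 - 10*o^3 + 28*o^2 - 6*o - 45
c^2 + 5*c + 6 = (c + 2)*(c + 3)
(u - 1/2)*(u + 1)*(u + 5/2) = u^3 + 3*u^2 + 3*u/4 - 5/4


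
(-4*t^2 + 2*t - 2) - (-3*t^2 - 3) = -t^2 + 2*t + 1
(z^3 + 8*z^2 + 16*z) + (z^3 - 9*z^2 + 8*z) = 2*z^3 - z^2 + 24*z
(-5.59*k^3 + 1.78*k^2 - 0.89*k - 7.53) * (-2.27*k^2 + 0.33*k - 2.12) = 12.6893*k^5 - 5.8853*k^4 + 14.4585*k^3 + 13.0258*k^2 - 0.5981*k + 15.9636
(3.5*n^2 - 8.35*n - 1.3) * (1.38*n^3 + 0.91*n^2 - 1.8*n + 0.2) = 4.83*n^5 - 8.338*n^4 - 15.6925*n^3 + 14.547*n^2 + 0.67*n - 0.26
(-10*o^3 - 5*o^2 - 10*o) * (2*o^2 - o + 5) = -20*o^5 - 65*o^3 - 15*o^2 - 50*o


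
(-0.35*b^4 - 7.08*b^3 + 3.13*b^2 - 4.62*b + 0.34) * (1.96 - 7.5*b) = 2.625*b^5 + 52.414*b^4 - 37.3518*b^3 + 40.7848*b^2 - 11.6052*b + 0.6664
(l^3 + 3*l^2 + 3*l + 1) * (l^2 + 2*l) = l^5 + 5*l^4 + 9*l^3 + 7*l^2 + 2*l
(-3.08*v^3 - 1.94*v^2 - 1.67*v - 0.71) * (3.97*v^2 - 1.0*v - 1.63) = -12.2276*v^5 - 4.6218*v^4 + 0.330499999999999*v^3 + 2.0135*v^2 + 3.4321*v + 1.1573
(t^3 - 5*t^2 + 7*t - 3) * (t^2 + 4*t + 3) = t^5 - t^4 - 10*t^3 + 10*t^2 + 9*t - 9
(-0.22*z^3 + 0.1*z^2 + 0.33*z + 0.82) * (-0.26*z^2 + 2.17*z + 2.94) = 0.0572*z^5 - 0.5034*z^4 - 0.5156*z^3 + 0.7969*z^2 + 2.7496*z + 2.4108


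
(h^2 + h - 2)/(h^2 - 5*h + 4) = (h + 2)/(h - 4)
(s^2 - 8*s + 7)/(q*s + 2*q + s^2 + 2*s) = (s^2 - 8*s + 7)/(q*s + 2*q + s^2 + 2*s)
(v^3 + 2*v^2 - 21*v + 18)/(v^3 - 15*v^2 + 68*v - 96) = (v^2 + 5*v - 6)/(v^2 - 12*v + 32)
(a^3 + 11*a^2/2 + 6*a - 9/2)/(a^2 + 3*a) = a + 5/2 - 3/(2*a)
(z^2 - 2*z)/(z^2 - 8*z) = (z - 2)/(z - 8)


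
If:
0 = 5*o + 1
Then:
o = -1/5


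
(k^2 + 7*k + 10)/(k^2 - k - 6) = (k + 5)/(k - 3)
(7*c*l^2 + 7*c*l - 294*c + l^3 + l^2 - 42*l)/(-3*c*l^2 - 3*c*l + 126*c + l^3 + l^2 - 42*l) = (-7*c - l)/(3*c - l)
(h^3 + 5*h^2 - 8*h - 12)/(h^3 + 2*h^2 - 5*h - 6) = (h + 6)/(h + 3)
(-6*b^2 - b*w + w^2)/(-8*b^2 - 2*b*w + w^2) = (-3*b + w)/(-4*b + w)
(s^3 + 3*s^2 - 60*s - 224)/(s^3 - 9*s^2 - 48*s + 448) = (s + 4)/(s - 8)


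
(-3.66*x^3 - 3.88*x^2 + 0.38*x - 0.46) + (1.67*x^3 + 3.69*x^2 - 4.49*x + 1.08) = -1.99*x^3 - 0.19*x^2 - 4.11*x + 0.62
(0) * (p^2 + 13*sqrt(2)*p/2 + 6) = 0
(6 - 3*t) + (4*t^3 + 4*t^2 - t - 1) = 4*t^3 + 4*t^2 - 4*t + 5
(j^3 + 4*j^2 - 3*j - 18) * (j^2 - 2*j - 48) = j^5 + 2*j^4 - 59*j^3 - 204*j^2 + 180*j + 864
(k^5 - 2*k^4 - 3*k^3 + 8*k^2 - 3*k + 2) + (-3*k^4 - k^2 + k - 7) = k^5 - 5*k^4 - 3*k^3 + 7*k^2 - 2*k - 5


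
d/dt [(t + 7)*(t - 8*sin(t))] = t - (t + 7)*(8*cos(t) - 1) - 8*sin(t)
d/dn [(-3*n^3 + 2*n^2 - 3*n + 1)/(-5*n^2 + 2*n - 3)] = (15*n^4 - 12*n^3 + 16*n^2 - 2*n + 7)/(25*n^4 - 20*n^3 + 34*n^2 - 12*n + 9)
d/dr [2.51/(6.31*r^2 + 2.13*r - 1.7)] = (-31.6762*r - 5.3463)/(6.31*r^2 + 2.13*r - 1.7)^2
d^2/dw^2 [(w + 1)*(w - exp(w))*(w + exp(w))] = -4*w*exp(2*w) + 6*w - 8*exp(2*w) + 2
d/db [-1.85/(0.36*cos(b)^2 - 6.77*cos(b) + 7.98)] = (12.5245 - 1.332*cos(b))*sin(b)/(0.36*cos(b)^2 - 6.77*cos(b) + 7.98)^2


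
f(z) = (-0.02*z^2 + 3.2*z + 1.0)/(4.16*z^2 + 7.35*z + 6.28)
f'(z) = (3.2 - 0.04*z)/(4.16*z^2 + 7.35*z + 6.28) + (-8.32*z - 7.35)*(-0.02*z^2 + 3.2*z + 1.0)/(4.16*z^2 + 7.35*z + 6.28)^2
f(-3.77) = -0.30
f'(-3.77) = -0.10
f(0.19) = 0.21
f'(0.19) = 0.17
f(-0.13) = 0.11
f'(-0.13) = 0.47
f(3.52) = 0.14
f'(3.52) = -0.03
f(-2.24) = -0.59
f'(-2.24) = -0.31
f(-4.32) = -0.25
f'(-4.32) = -0.07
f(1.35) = 0.22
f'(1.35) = -0.04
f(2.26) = 0.18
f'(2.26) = -0.04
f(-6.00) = -0.17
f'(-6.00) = -0.03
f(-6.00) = -0.17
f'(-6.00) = -0.03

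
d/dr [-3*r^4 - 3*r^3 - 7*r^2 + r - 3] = -12*r^3 - 9*r^2 - 14*r + 1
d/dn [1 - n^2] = -2*n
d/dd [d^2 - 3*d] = 2*d - 3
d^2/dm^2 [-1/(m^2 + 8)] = 2*(8 - 3*m^2)/(m^2 + 8)^3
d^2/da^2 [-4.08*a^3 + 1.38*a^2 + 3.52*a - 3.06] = 2.76 - 24.48*a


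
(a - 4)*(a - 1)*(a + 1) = a^3 - 4*a^2 - a + 4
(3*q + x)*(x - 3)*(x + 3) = 3*q*x^2 - 27*q + x^3 - 9*x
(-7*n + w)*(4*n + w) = -28*n^2 - 3*n*w + w^2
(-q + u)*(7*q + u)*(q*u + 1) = -7*q^3*u + 6*q^2*u^2 - 7*q^2 + q*u^3 + 6*q*u + u^2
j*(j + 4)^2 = j^3 + 8*j^2 + 16*j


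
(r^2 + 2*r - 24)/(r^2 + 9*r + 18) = (r - 4)/(r + 3)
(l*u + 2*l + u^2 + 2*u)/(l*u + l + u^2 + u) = (u + 2)/(u + 1)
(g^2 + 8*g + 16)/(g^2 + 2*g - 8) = (g + 4)/(g - 2)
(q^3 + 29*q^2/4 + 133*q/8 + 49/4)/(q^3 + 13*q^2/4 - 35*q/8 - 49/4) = (q + 2)/(q - 2)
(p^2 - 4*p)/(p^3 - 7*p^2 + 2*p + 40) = p/(p^2 - 3*p - 10)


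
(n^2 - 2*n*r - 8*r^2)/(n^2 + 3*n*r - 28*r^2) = (n + 2*r)/(n + 7*r)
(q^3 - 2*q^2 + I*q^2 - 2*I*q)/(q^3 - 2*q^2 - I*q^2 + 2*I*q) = (q + I)/(q - I)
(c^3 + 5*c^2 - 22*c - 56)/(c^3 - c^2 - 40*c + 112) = (c + 2)/(c - 4)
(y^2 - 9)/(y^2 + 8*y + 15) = (y - 3)/(y + 5)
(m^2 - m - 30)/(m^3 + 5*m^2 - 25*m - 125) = (m - 6)/(m^2 - 25)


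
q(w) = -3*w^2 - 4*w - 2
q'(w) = -6*w - 4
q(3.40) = -50.28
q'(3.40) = -24.40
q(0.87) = -7.75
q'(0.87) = -9.22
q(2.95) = -39.91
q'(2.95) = -21.70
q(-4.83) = -52.67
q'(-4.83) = 24.98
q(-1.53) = -2.90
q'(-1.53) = 5.18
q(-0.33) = -1.01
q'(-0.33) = -2.02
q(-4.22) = -38.55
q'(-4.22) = 21.32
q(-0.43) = -0.83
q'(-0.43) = -1.42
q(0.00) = -2.00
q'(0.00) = -4.00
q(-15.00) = -617.00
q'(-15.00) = 86.00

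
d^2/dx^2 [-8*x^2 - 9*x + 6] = -16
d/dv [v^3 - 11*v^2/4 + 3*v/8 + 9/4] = 3*v^2 - 11*v/2 + 3/8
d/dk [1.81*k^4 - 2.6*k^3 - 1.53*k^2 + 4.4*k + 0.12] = 7.24*k^3 - 7.8*k^2 - 3.06*k + 4.4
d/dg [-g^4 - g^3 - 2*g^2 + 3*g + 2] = -4*g^3 - 3*g^2 - 4*g + 3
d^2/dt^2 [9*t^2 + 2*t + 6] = 18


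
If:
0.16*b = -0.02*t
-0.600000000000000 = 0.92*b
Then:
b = -0.65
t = 5.22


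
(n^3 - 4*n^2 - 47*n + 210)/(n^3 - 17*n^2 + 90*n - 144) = (n^2 + 2*n - 35)/(n^2 - 11*n + 24)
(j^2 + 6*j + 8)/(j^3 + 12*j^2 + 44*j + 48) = 1/(j + 6)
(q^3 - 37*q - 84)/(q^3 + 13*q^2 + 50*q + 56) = (q^2 - 4*q - 21)/(q^2 + 9*q + 14)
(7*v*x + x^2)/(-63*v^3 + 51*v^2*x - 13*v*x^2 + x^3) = x*(7*v + x)/(-63*v^3 + 51*v^2*x - 13*v*x^2 + x^3)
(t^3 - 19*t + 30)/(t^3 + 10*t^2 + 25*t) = (t^2 - 5*t + 6)/(t*(t + 5))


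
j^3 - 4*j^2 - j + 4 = (j - 4)*(j - 1)*(j + 1)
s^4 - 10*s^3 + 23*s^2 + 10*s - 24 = (s - 6)*(s - 4)*(s - 1)*(s + 1)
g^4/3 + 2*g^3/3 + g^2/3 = g^2*(g/3 + 1/3)*(g + 1)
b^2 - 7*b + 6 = (b - 6)*(b - 1)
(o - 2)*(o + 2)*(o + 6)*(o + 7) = o^4 + 13*o^3 + 38*o^2 - 52*o - 168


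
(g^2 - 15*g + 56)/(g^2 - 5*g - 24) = (g - 7)/(g + 3)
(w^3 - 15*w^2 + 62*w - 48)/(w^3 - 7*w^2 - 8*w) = (w^2 - 7*w + 6)/(w*(w + 1))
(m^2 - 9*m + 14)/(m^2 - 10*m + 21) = (m - 2)/(m - 3)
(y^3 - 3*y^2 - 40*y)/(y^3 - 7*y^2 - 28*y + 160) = y/(y - 4)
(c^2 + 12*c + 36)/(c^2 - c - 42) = (c + 6)/(c - 7)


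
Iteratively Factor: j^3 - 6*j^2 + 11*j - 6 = (j - 1)*(j^2 - 5*j + 6) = (j - 3)*(j - 1)*(j - 2)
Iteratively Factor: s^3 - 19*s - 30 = (s - 5)*(s^2 + 5*s + 6) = (s - 5)*(s + 3)*(s + 2)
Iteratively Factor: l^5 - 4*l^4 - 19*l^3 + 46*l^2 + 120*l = (l - 4)*(l^4 - 19*l^2 - 30*l) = (l - 4)*(l + 2)*(l^3 - 2*l^2 - 15*l) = l*(l - 4)*(l + 2)*(l^2 - 2*l - 15) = l*(l - 5)*(l - 4)*(l + 2)*(l + 3)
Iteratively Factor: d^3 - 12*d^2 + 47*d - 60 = (d - 5)*(d^2 - 7*d + 12) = (d - 5)*(d - 3)*(d - 4)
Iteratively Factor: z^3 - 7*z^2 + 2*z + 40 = (z - 5)*(z^2 - 2*z - 8) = (z - 5)*(z - 4)*(z + 2)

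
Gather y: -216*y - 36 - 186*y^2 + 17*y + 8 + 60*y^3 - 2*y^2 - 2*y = 60*y^3 - 188*y^2 - 201*y - 28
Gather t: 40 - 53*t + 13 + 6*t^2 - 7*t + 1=6*t^2 - 60*t + 54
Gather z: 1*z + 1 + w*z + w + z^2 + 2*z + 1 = w + z^2 + z*(w + 3) + 2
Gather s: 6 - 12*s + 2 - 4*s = 8 - 16*s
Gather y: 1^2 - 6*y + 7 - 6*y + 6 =14 - 12*y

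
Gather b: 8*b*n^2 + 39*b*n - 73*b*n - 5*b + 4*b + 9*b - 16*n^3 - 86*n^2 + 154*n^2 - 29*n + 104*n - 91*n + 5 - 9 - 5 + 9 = b*(8*n^2 - 34*n + 8) - 16*n^3 + 68*n^2 - 16*n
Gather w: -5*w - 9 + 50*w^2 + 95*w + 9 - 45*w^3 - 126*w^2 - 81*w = -45*w^3 - 76*w^2 + 9*w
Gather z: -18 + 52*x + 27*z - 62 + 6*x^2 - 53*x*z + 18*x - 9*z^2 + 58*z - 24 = 6*x^2 + 70*x - 9*z^2 + z*(85 - 53*x) - 104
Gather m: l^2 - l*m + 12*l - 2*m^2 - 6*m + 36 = l^2 + 12*l - 2*m^2 + m*(-l - 6) + 36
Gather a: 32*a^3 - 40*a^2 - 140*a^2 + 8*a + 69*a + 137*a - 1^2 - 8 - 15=32*a^3 - 180*a^2 + 214*a - 24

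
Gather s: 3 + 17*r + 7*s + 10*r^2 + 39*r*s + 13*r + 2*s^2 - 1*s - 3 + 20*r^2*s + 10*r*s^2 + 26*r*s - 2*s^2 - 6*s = 10*r^2 + 10*r*s^2 + 30*r + s*(20*r^2 + 65*r)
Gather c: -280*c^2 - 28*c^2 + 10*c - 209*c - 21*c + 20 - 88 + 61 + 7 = -308*c^2 - 220*c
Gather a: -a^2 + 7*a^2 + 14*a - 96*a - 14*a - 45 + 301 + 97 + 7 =6*a^2 - 96*a + 360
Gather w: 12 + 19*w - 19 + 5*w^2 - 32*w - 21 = 5*w^2 - 13*w - 28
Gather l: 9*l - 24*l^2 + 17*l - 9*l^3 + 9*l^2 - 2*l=-9*l^3 - 15*l^2 + 24*l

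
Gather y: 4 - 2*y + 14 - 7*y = 18 - 9*y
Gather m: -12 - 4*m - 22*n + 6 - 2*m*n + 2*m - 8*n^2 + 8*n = m*(-2*n - 2) - 8*n^2 - 14*n - 6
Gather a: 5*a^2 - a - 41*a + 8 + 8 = 5*a^2 - 42*a + 16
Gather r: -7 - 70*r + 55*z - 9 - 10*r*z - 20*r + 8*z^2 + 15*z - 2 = r*(-10*z - 90) + 8*z^2 + 70*z - 18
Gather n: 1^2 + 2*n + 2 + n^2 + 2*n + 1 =n^2 + 4*n + 4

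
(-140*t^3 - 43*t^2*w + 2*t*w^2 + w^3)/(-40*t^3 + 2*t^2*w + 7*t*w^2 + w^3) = (7*t - w)/(2*t - w)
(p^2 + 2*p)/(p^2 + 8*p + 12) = p/(p + 6)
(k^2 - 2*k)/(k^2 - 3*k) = (k - 2)/(k - 3)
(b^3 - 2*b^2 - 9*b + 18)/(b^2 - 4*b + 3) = (b^2 + b - 6)/(b - 1)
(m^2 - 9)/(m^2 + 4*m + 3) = (m - 3)/(m + 1)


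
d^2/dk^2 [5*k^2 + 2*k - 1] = 10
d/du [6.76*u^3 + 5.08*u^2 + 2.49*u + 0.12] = 20.28*u^2 + 10.16*u + 2.49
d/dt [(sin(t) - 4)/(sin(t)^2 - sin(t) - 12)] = -cos(t)/(sin(t) + 3)^2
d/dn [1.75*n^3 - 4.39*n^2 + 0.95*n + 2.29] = 5.25*n^2 - 8.78*n + 0.95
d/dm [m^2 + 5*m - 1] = 2*m + 5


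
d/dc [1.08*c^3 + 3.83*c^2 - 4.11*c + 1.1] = 3.24*c^2 + 7.66*c - 4.11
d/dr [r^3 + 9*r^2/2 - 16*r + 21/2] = 3*r^2 + 9*r - 16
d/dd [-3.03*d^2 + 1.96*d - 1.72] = 1.96 - 6.06*d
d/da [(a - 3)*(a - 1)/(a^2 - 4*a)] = 6*(2 - a)/(a^2*(a^2 - 8*a + 16))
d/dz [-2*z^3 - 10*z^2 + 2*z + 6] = -6*z^2 - 20*z + 2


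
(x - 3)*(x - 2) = x^2 - 5*x + 6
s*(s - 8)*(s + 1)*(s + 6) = s^4 - s^3 - 50*s^2 - 48*s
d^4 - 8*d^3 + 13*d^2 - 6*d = d*(d - 6)*(d - 1)^2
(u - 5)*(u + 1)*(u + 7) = u^3 + 3*u^2 - 33*u - 35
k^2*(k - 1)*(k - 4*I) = k^4 - k^3 - 4*I*k^3 + 4*I*k^2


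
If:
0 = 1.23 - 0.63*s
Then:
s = 1.95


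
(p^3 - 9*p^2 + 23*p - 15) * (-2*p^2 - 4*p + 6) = -2*p^5 + 14*p^4 - 4*p^3 - 116*p^2 + 198*p - 90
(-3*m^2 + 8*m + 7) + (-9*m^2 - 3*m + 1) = -12*m^2 + 5*m + 8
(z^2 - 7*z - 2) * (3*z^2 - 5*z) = 3*z^4 - 26*z^3 + 29*z^2 + 10*z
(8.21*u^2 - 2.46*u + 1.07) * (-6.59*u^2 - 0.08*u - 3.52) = -54.1039*u^4 + 15.5546*u^3 - 35.7537*u^2 + 8.5736*u - 3.7664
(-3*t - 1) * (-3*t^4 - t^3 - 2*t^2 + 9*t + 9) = 9*t^5 + 6*t^4 + 7*t^3 - 25*t^2 - 36*t - 9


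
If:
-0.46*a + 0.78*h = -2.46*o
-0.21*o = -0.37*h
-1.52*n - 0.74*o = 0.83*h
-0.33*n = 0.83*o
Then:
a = 0.00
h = 0.00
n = 0.00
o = 0.00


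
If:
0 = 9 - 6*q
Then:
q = 3/2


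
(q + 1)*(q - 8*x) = q^2 - 8*q*x + q - 8*x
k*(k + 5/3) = k^2 + 5*k/3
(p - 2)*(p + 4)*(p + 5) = p^3 + 7*p^2 + 2*p - 40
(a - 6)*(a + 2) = a^2 - 4*a - 12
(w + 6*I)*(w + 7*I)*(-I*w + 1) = -I*w^3 + 14*w^2 + 55*I*w - 42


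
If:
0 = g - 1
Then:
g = 1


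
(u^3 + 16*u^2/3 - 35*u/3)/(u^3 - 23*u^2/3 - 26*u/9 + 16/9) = 3*u*(3*u^2 + 16*u - 35)/(9*u^3 - 69*u^2 - 26*u + 16)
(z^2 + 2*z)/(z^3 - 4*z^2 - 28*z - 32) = z/(z^2 - 6*z - 16)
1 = 1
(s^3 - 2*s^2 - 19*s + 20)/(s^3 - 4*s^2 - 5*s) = (s^2 + 3*s - 4)/(s*(s + 1))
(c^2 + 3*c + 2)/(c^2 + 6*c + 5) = (c + 2)/(c + 5)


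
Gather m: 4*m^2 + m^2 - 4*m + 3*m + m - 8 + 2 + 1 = 5*m^2 - 5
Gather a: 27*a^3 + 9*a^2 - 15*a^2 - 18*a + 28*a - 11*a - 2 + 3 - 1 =27*a^3 - 6*a^2 - a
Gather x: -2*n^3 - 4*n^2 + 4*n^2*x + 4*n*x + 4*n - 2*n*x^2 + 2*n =-2*n^3 - 4*n^2 - 2*n*x^2 + 6*n + x*(4*n^2 + 4*n)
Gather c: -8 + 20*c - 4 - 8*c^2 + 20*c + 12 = -8*c^2 + 40*c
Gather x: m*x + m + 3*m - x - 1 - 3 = 4*m + x*(m - 1) - 4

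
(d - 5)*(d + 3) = d^2 - 2*d - 15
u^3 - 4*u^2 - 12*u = u*(u - 6)*(u + 2)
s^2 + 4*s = s*(s + 4)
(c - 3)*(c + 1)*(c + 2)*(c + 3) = c^4 + 3*c^3 - 7*c^2 - 27*c - 18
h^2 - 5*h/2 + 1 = (h - 2)*(h - 1/2)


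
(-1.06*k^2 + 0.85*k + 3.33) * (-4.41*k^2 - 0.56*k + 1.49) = 4.6746*k^4 - 3.1549*k^3 - 16.7407*k^2 - 0.5983*k + 4.9617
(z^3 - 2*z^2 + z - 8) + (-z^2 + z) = z^3 - 3*z^2 + 2*z - 8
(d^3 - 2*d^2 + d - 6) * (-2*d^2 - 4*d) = -2*d^5 + 6*d^3 + 8*d^2 + 24*d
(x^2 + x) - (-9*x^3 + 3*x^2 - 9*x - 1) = 9*x^3 - 2*x^2 + 10*x + 1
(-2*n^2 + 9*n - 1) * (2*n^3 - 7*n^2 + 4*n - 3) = -4*n^5 + 32*n^4 - 73*n^3 + 49*n^2 - 31*n + 3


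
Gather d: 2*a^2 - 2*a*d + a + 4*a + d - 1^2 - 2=2*a^2 + 5*a + d*(1 - 2*a) - 3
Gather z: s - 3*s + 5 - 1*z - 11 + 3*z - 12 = -2*s + 2*z - 18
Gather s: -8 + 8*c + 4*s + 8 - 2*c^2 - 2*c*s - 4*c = -2*c^2 + 4*c + s*(4 - 2*c)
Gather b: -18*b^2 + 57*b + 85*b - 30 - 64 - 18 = -18*b^2 + 142*b - 112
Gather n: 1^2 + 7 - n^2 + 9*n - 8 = -n^2 + 9*n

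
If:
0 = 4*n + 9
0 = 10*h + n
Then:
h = 9/40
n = -9/4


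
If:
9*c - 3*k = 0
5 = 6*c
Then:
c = 5/6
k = 5/2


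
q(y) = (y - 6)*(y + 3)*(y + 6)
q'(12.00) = 468.00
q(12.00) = 1620.00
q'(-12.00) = 324.00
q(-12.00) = -972.00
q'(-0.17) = -36.93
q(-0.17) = -101.80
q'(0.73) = -30.02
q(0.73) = -132.29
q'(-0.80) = -38.88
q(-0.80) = -77.79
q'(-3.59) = -18.88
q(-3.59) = 13.64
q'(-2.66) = -30.73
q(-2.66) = -9.83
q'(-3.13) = -25.39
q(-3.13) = 3.41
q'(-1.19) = -38.89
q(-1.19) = -62.60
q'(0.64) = -30.93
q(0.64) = -129.55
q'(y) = (y - 6)*(y + 3) + (y - 6)*(y + 6) + (y + 3)*(y + 6) = 3*y^2 + 6*y - 36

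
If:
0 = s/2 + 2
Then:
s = -4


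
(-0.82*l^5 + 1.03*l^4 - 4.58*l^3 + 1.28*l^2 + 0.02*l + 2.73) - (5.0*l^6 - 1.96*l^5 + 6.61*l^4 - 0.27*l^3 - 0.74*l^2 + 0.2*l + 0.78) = -5.0*l^6 + 1.14*l^5 - 5.58*l^4 - 4.31*l^3 + 2.02*l^2 - 0.18*l + 1.95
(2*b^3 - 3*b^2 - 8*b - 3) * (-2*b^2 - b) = -4*b^5 + 4*b^4 + 19*b^3 + 14*b^2 + 3*b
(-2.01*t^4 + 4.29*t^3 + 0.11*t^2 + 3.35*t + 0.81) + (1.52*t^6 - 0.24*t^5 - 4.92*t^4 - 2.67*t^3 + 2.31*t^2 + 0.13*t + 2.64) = 1.52*t^6 - 0.24*t^5 - 6.93*t^4 + 1.62*t^3 + 2.42*t^2 + 3.48*t + 3.45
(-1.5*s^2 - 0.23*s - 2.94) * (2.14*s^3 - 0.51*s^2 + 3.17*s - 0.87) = -3.21*s^5 + 0.2728*s^4 - 10.9293*s^3 + 2.0753*s^2 - 9.1197*s + 2.5578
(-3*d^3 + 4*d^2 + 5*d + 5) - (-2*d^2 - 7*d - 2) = -3*d^3 + 6*d^2 + 12*d + 7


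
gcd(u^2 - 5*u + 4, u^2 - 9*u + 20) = u - 4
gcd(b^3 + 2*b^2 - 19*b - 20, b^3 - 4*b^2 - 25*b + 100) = b^2 + b - 20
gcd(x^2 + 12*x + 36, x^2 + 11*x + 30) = x + 6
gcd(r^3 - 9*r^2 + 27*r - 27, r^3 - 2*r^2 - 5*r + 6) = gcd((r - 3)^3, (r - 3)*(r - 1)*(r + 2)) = r - 3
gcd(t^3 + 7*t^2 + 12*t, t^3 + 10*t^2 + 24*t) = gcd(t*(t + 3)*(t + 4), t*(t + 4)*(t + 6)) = t^2 + 4*t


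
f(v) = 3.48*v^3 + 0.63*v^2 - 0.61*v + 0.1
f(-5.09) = -439.39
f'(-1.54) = 22.21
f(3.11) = 108.98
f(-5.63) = -597.51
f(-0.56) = 0.03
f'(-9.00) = 833.69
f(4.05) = 239.14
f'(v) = 10.44*v^2 + 1.26*v - 0.61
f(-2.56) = -52.59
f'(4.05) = 175.74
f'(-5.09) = 263.46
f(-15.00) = -11594.00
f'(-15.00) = 2329.49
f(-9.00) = -2480.30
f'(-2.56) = 64.58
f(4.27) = 279.92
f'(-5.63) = 323.21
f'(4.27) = 195.12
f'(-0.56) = 1.96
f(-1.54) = -10.18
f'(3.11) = 104.29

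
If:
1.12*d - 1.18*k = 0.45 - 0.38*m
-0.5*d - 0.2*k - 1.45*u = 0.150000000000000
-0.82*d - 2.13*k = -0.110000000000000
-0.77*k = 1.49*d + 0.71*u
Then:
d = 0.04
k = 0.04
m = 1.18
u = -0.12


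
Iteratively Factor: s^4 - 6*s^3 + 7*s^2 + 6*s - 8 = (s - 2)*(s^3 - 4*s^2 - s + 4) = (s - 4)*(s - 2)*(s^2 - 1) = (s - 4)*(s - 2)*(s + 1)*(s - 1)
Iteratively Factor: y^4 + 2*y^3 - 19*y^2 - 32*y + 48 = (y + 4)*(y^3 - 2*y^2 - 11*y + 12) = (y - 1)*(y + 4)*(y^2 - y - 12) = (y - 1)*(y + 3)*(y + 4)*(y - 4)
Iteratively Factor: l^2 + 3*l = (l)*(l + 3)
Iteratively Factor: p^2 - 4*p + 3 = (p - 3)*(p - 1)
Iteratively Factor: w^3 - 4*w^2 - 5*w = (w + 1)*(w^2 - 5*w) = w*(w + 1)*(w - 5)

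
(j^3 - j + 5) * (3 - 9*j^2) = -9*j^5 + 12*j^3 - 45*j^2 - 3*j + 15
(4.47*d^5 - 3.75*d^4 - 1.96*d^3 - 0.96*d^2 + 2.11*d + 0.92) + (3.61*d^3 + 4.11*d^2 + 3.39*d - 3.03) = 4.47*d^5 - 3.75*d^4 + 1.65*d^3 + 3.15*d^2 + 5.5*d - 2.11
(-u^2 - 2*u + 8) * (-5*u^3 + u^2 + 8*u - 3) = 5*u^5 + 9*u^4 - 50*u^3 - 5*u^2 + 70*u - 24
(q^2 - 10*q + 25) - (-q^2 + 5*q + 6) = 2*q^2 - 15*q + 19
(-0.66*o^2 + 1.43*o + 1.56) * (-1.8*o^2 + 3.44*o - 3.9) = 1.188*o^4 - 4.8444*o^3 + 4.6852*o^2 - 0.210599999999999*o - 6.084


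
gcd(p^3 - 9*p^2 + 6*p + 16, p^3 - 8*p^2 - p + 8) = p^2 - 7*p - 8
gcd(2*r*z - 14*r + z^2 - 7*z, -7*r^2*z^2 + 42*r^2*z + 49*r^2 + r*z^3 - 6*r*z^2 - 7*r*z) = z - 7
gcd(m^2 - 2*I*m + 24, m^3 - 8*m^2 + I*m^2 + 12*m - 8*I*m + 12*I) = 1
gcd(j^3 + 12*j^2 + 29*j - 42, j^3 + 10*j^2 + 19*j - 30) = j^2 + 5*j - 6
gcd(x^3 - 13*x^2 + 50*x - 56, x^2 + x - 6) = x - 2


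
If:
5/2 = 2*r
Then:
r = 5/4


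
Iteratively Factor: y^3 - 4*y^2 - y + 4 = (y - 1)*(y^2 - 3*y - 4) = (y - 4)*(y - 1)*(y + 1)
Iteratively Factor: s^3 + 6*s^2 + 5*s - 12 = (s + 4)*(s^2 + 2*s - 3) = (s + 3)*(s + 4)*(s - 1)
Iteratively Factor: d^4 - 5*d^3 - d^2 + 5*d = (d - 5)*(d^3 - d) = d*(d - 5)*(d^2 - 1) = d*(d - 5)*(d + 1)*(d - 1)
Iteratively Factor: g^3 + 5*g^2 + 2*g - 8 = (g + 4)*(g^2 + g - 2) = (g + 2)*(g + 4)*(g - 1)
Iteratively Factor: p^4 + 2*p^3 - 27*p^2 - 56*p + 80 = (p + 4)*(p^3 - 2*p^2 - 19*p + 20) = (p - 1)*(p + 4)*(p^2 - p - 20) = (p - 1)*(p + 4)^2*(p - 5)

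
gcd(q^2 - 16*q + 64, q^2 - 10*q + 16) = q - 8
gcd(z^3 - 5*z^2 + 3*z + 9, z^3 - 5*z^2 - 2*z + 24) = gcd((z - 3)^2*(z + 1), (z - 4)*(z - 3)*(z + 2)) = z - 3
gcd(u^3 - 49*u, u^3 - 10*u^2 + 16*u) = u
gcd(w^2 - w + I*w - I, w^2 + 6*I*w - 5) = w + I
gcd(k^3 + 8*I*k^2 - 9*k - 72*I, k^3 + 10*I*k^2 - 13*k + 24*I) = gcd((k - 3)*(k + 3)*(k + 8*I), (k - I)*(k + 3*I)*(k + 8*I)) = k + 8*I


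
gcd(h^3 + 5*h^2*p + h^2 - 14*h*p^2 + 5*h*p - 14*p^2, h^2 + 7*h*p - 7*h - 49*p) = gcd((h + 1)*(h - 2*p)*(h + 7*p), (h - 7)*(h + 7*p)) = h + 7*p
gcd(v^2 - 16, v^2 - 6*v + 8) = v - 4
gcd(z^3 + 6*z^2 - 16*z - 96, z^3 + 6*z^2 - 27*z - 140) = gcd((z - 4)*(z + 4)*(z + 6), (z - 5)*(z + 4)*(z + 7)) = z + 4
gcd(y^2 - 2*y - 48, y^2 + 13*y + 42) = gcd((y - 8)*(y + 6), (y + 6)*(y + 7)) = y + 6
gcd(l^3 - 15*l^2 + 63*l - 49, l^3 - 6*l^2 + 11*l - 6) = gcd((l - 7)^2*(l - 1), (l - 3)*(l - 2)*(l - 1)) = l - 1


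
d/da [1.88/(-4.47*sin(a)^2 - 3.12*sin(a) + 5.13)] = (16.8072*sin(a) + 5.8656)*cos(a)/(4.47*sin(a)^2 + 3.12*sin(a) - 5.13)^2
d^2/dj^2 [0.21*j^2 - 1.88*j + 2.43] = 0.420000000000000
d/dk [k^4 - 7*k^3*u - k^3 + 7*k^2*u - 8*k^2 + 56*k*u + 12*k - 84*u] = 4*k^3 - 21*k^2*u - 3*k^2 + 14*k*u - 16*k + 56*u + 12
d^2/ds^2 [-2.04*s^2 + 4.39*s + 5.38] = -4.08000000000000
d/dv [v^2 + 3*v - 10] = 2*v + 3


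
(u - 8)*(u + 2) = u^2 - 6*u - 16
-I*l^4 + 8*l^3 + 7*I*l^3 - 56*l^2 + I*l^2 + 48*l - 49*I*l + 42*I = (l - 6)*(l + I)*(l + 7*I)*(-I*l + I)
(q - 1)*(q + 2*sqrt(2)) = q^2 - q + 2*sqrt(2)*q - 2*sqrt(2)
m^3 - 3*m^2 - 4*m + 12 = (m - 3)*(m - 2)*(m + 2)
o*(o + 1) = o^2 + o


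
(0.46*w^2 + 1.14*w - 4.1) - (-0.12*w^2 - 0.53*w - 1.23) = 0.58*w^2 + 1.67*w - 2.87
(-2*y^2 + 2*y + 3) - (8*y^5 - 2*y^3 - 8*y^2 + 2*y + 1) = -8*y^5 + 2*y^3 + 6*y^2 + 2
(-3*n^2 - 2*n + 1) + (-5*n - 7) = -3*n^2 - 7*n - 6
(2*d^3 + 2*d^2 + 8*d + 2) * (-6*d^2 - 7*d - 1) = -12*d^5 - 26*d^4 - 64*d^3 - 70*d^2 - 22*d - 2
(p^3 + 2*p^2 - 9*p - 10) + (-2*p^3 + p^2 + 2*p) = -p^3 + 3*p^2 - 7*p - 10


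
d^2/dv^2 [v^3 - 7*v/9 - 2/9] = 6*v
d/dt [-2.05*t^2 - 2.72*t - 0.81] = -4.1*t - 2.72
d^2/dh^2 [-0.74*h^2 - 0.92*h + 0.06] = -1.48000000000000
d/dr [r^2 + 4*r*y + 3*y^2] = 2*r + 4*y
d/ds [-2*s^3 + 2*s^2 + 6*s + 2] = -6*s^2 + 4*s + 6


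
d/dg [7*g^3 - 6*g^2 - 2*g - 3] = 21*g^2 - 12*g - 2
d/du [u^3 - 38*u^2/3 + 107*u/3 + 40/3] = 3*u^2 - 76*u/3 + 107/3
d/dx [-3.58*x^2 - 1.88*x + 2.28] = -7.16*x - 1.88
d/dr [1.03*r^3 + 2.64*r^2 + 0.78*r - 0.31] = 3.09*r^2 + 5.28*r + 0.78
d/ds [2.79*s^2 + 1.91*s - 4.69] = 5.58*s + 1.91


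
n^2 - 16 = (n - 4)*(n + 4)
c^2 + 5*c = c*(c + 5)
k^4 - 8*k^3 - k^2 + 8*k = k*(k - 8)*(k - 1)*(k + 1)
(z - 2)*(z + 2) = z^2 - 4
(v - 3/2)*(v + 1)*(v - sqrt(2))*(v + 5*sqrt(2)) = v^4 - v^3/2 + 4*sqrt(2)*v^3 - 23*v^2/2 - 2*sqrt(2)*v^2 - 6*sqrt(2)*v + 5*v + 15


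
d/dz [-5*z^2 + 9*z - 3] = 9 - 10*z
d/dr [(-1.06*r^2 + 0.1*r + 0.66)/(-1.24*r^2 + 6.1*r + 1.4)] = (-6.342*r^2 - 1.3312*r - 3.886)/(1.5376*r^4 - 15.128*r^3 + 33.738*r^2 + 17.08*r + 1.96)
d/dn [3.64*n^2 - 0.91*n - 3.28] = 7.28*n - 0.91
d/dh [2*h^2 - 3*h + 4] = 4*h - 3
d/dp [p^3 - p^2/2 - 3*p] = 3*p^2 - p - 3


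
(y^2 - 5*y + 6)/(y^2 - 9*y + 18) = (y - 2)/(y - 6)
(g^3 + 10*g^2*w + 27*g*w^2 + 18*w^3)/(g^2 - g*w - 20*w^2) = (-g^3 - 10*g^2*w - 27*g*w^2 - 18*w^3)/(-g^2 + g*w + 20*w^2)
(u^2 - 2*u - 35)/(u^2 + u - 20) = (u - 7)/(u - 4)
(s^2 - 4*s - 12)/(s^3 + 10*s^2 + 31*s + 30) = (s - 6)/(s^2 + 8*s + 15)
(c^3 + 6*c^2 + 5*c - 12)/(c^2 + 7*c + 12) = c - 1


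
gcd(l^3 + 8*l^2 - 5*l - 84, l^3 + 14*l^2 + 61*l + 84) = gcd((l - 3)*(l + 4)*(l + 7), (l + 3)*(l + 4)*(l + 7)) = l^2 + 11*l + 28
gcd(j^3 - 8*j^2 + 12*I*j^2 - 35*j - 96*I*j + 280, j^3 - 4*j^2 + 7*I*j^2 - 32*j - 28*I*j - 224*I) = j^2 + j*(-8 + 7*I) - 56*I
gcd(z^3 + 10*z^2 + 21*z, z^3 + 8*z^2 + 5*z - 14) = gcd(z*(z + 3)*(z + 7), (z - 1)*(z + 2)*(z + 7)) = z + 7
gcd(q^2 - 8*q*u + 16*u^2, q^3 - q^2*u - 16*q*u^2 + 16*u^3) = q - 4*u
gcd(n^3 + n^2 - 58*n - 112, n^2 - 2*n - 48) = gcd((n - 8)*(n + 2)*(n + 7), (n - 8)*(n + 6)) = n - 8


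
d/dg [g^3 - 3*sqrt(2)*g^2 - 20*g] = 3*g^2 - 6*sqrt(2)*g - 20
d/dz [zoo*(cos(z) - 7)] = zoo*sin(z)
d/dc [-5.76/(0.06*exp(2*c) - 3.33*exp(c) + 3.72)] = (0.6912*exp(c) - 19.1808)*exp(c)/(0.06*exp(2*c) - 3.33*exp(c) + 3.72)^2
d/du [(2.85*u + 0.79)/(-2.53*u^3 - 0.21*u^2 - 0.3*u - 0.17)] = (14.421*u^3 + 6.5946*u^2 + 0.3318*u - 0.2475)/(6.4009*u^6 + 1.0626*u^5 + 1.5621*u^4 + 0.9862*u^3 + 0.1614*u^2 + 0.102*u + 0.0289)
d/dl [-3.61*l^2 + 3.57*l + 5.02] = 3.57 - 7.22*l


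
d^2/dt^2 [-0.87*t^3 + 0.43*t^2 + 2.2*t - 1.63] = 0.86 - 5.22*t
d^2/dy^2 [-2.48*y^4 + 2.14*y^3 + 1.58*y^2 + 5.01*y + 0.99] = -29.76*y^2 + 12.84*y + 3.16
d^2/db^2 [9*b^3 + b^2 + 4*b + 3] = 54*b + 2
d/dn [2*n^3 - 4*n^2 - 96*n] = 6*n^2 - 8*n - 96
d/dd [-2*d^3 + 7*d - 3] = 7 - 6*d^2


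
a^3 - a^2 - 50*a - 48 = (a - 8)*(a + 1)*(a + 6)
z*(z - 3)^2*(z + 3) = z^4 - 3*z^3 - 9*z^2 + 27*z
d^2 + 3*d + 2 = (d + 1)*(d + 2)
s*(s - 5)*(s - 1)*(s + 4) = s^4 - 2*s^3 - 19*s^2 + 20*s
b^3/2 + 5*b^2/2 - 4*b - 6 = (b/2 + 1/2)*(b - 2)*(b + 6)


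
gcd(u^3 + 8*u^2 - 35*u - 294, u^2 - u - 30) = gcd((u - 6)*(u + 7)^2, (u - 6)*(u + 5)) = u - 6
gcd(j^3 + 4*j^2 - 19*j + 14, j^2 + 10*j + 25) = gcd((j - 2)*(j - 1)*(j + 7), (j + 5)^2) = 1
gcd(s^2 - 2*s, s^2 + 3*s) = s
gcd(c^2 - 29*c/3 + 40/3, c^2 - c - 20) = 1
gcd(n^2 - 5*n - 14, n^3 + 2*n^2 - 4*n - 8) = n + 2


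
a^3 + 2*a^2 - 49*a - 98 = (a - 7)*(a + 2)*(a + 7)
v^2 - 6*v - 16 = (v - 8)*(v + 2)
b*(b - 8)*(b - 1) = b^3 - 9*b^2 + 8*b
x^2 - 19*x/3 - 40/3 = (x - 8)*(x + 5/3)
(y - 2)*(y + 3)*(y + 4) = y^3 + 5*y^2 - 2*y - 24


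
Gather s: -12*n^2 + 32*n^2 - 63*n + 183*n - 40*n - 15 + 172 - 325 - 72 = 20*n^2 + 80*n - 240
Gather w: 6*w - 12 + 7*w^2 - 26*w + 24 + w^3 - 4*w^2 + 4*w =w^3 + 3*w^2 - 16*w + 12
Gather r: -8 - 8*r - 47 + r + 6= -7*r - 49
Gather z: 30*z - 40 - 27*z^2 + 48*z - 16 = -27*z^2 + 78*z - 56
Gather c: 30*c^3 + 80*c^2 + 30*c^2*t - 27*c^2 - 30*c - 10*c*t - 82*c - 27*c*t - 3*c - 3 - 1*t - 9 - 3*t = 30*c^3 + c^2*(30*t + 53) + c*(-37*t - 115) - 4*t - 12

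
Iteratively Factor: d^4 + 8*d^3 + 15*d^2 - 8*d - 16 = (d + 4)*(d^3 + 4*d^2 - d - 4) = (d + 1)*(d + 4)*(d^2 + 3*d - 4) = (d + 1)*(d + 4)^2*(d - 1)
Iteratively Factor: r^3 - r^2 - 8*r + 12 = (r + 3)*(r^2 - 4*r + 4) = (r - 2)*(r + 3)*(r - 2)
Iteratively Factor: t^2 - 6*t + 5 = (t - 5)*(t - 1)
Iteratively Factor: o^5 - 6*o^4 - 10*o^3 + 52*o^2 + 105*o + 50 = (o + 1)*(o^4 - 7*o^3 - 3*o^2 + 55*o + 50) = (o + 1)^2*(o^3 - 8*o^2 + 5*o + 50) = (o - 5)*(o + 1)^2*(o^2 - 3*o - 10) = (o - 5)*(o + 1)^2*(o + 2)*(o - 5)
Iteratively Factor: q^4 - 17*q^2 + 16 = (q + 1)*(q^3 - q^2 - 16*q + 16) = (q - 4)*(q + 1)*(q^2 + 3*q - 4) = (q - 4)*(q - 1)*(q + 1)*(q + 4)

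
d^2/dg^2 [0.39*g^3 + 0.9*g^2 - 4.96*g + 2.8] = 2.34*g + 1.8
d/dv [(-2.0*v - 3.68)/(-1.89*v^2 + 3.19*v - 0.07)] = (-3.78*v^2 - 13.9104*v + 11.8792)/(3.5721*v^4 - 12.0582*v^3 + 10.4407*v^2 - 0.4466*v + 0.0049)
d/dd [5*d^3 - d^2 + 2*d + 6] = 15*d^2 - 2*d + 2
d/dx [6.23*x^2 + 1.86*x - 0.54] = 12.46*x + 1.86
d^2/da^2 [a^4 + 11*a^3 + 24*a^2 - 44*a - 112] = 12*a^2 + 66*a + 48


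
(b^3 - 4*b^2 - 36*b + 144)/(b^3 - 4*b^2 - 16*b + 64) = (b^2 - 36)/(b^2 - 16)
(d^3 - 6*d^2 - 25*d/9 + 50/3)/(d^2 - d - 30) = (d^2 - 25/9)/(d + 5)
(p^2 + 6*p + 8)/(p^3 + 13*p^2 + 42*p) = (p^2 + 6*p + 8)/(p*(p^2 + 13*p + 42))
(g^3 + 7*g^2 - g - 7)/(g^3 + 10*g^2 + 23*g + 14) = (g - 1)/(g + 2)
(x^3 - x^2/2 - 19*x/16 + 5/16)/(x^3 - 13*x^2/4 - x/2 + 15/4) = (x - 1/4)/(x - 3)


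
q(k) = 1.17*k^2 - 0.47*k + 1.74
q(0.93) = 2.31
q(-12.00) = 175.86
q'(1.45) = 2.92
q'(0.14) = -0.14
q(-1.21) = 4.02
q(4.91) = 27.64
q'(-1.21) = -3.30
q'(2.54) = 5.47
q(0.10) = 1.70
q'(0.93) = 1.71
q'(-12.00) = -28.55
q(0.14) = 1.70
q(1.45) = 3.52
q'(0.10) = -0.24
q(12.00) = 164.58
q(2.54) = 8.09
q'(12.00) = 27.61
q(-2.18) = 8.32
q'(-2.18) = -5.57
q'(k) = 2.34*k - 0.47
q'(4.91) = 11.02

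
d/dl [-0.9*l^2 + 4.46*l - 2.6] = 4.46 - 1.8*l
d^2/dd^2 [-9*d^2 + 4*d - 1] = -18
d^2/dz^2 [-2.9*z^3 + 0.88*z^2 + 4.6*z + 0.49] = 1.76 - 17.4*z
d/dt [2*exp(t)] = 2*exp(t)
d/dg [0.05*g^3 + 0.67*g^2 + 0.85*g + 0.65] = 0.15*g^2 + 1.34*g + 0.85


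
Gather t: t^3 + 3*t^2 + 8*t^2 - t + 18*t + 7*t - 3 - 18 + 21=t^3 + 11*t^2 + 24*t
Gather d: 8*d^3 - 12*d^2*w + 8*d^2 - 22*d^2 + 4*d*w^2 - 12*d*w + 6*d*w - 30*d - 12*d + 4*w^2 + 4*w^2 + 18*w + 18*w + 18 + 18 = 8*d^3 + d^2*(-12*w - 14) + d*(4*w^2 - 6*w - 42) + 8*w^2 + 36*w + 36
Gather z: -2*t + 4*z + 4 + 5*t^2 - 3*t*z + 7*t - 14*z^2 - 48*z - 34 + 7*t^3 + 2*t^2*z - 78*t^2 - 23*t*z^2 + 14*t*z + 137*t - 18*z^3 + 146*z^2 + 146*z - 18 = 7*t^3 - 73*t^2 + 142*t - 18*z^3 + z^2*(132 - 23*t) + z*(2*t^2 + 11*t + 102) - 48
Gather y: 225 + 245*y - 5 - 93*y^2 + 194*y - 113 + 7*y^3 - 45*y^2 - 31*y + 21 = 7*y^3 - 138*y^2 + 408*y + 128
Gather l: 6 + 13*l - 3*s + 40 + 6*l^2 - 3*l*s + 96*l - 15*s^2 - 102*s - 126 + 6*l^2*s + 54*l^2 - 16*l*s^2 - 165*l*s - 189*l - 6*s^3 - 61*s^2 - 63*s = l^2*(6*s + 60) + l*(-16*s^2 - 168*s - 80) - 6*s^3 - 76*s^2 - 168*s - 80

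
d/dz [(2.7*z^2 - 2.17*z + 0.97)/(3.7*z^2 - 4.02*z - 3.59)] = (-2.825*z^2 - 26.564*z + 11.6897)/(13.69*z^4 - 29.748*z^3 - 10.4056*z^2 + 28.8636*z + 12.8881)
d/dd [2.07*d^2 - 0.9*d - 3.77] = 4.14*d - 0.9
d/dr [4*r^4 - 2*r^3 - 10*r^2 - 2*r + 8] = 16*r^3 - 6*r^2 - 20*r - 2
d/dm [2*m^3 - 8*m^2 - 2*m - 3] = 6*m^2 - 16*m - 2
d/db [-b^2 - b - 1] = -2*b - 1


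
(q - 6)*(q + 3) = q^2 - 3*q - 18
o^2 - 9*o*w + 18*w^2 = (o - 6*w)*(o - 3*w)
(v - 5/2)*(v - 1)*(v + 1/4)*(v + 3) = v^4 - v^3/4 - 65*v^2/8 + 11*v/2 + 15/8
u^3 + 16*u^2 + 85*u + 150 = (u + 5)^2*(u + 6)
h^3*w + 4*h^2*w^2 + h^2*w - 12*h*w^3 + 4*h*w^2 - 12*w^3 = (h - 2*w)*(h + 6*w)*(h*w + w)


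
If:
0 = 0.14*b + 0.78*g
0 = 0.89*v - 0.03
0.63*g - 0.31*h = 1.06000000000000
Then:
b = -2.74149659863946*h - 9.37414965986395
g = 0.492063492063492*h + 1.68253968253968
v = 0.03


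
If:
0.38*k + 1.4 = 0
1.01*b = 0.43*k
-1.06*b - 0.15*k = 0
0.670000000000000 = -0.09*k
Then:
No Solution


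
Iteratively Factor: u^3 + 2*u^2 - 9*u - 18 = (u - 3)*(u^2 + 5*u + 6) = (u - 3)*(u + 3)*(u + 2)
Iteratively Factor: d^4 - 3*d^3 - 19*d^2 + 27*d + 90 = (d - 5)*(d^3 + 2*d^2 - 9*d - 18) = (d - 5)*(d + 2)*(d^2 - 9) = (d - 5)*(d + 2)*(d + 3)*(d - 3)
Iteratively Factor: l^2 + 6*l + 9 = (l + 3)*(l + 3)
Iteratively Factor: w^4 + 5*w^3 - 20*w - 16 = (w - 2)*(w^3 + 7*w^2 + 14*w + 8) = (w - 2)*(w + 4)*(w^2 + 3*w + 2) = (w - 2)*(w + 2)*(w + 4)*(w + 1)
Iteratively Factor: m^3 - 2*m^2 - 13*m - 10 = (m + 2)*(m^2 - 4*m - 5) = (m + 1)*(m + 2)*(m - 5)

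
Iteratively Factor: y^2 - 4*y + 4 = (y - 2)*(y - 2)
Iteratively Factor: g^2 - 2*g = (g - 2)*(g)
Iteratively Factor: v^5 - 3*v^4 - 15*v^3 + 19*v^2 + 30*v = (v - 5)*(v^4 + 2*v^3 - 5*v^2 - 6*v) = v*(v - 5)*(v^3 + 2*v^2 - 5*v - 6) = v*(v - 5)*(v + 3)*(v^2 - v - 2) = v*(v - 5)*(v - 2)*(v + 3)*(v + 1)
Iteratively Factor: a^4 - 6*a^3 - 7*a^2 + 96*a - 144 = (a - 3)*(a^3 - 3*a^2 - 16*a + 48) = (a - 4)*(a - 3)*(a^2 + a - 12) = (a - 4)*(a - 3)*(a + 4)*(a - 3)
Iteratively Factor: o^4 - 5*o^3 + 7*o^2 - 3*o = (o)*(o^3 - 5*o^2 + 7*o - 3) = o*(o - 1)*(o^2 - 4*o + 3) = o*(o - 1)^2*(o - 3)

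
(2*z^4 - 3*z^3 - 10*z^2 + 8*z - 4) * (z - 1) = 2*z^5 - 5*z^4 - 7*z^3 + 18*z^2 - 12*z + 4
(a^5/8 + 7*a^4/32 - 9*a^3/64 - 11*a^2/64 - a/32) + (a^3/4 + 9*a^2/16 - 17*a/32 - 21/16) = a^5/8 + 7*a^4/32 + 7*a^3/64 + 25*a^2/64 - 9*a/16 - 21/16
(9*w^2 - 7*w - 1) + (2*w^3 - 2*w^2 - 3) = 2*w^3 + 7*w^2 - 7*w - 4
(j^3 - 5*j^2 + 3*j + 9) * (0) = 0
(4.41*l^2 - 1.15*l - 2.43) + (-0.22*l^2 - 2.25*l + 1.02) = 4.19*l^2 - 3.4*l - 1.41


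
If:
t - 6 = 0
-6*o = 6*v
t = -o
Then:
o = -6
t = 6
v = 6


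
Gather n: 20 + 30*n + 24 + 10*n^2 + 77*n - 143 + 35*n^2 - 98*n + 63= 45*n^2 + 9*n - 36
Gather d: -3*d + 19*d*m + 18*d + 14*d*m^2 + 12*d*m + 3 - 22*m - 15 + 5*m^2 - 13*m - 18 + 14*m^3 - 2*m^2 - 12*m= d*(14*m^2 + 31*m + 15) + 14*m^3 + 3*m^2 - 47*m - 30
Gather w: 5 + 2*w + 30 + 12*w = 14*w + 35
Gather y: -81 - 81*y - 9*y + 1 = -90*y - 80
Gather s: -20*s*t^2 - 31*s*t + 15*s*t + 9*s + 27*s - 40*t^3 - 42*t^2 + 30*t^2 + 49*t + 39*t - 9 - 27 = s*(-20*t^2 - 16*t + 36) - 40*t^3 - 12*t^2 + 88*t - 36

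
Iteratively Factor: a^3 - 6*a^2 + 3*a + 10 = (a - 2)*(a^2 - 4*a - 5) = (a - 2)*(a + 1)*(a - 5)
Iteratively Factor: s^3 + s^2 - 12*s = (s - 3)*(s^2 + 4*s) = s*(s - 3)*(s + 4)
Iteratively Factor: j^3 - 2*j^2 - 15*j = (j - 5)*(j^2 + 3*j) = (j - 5)*(j + 3)*(j)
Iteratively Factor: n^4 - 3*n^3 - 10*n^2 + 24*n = (n + 3)*(n^3 - 6*n^2 + 8*n) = (n - 2)*(n + 3)*(n^2 - 4*n) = n*(n - 2)*(n + 3)*(n - 4)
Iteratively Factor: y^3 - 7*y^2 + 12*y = (y - 3)*(y^2 - 4*y) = y*(y - 3)*(y - 4)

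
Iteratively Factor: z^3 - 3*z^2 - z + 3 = (z - 3)*(z^2 - 1) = (z - 3)*(z + 1)*(z - 1)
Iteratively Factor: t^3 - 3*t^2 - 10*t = (t + 2)*(t^2 - 5*t) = t*(t + 2)*(t - 5)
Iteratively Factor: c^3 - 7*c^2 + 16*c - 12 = (c - 2)*(c^2 - 5*c + 6) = (c - 3)*(c - 2)*(c - 2)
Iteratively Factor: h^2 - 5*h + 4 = (h - 1)*(h - 4)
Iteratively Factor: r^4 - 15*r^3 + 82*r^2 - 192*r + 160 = (r - 2)*(r^3 - 13*r^2 + 56*r - 80) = (r - 4)*(r - 2)*(r^2 - 9*r + 20) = (r - 5)*(r - 4)*(r - 2)*(r - 4)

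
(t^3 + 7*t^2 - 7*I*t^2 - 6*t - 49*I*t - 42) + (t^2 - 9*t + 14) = t^3 + 8*t^2 - 7*I*t^2 - 15*t - 49*I*t - 28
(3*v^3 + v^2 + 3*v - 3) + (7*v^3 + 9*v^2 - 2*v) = 10*v^3 + 10*v^2 + v - 3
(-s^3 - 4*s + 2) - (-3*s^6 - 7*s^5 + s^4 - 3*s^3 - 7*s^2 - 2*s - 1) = 3*s^6 + 7*s^5 - s^4 + 2*s^3 + 7*s^2 - 2*s + 3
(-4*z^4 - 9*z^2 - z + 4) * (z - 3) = -4*z^5 + 12*z^4 - 9*z^3 + 26*z^2 + 7*z - 12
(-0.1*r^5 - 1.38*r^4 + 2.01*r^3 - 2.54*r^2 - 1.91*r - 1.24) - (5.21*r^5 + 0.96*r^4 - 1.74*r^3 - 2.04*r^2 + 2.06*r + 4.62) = -5.31*r^5 - 2.34*r^4 + 3.75*r^3 - 0.5*r^2 - 3.97*r - 5.86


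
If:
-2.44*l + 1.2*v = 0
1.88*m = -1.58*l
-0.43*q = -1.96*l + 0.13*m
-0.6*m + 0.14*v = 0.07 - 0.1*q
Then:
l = 0.06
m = -0.05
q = 0.27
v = 0.11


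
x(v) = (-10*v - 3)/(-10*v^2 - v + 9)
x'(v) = (-10*v - 3)*(20*v + 1)/(-10*v^2 - v + 9)^2 - 10/(-10*v^2 - v + 9) = (100*v^2 + 10*v - (10*v + 3)*(20*v + 1) - 90)/(10*v^2 + v - 9)^2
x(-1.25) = -1.77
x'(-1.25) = -6.03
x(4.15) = 0.27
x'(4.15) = -0.07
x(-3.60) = -0.28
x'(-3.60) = -0.09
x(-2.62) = -0.41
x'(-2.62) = -0.19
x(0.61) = -1.95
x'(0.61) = -7.65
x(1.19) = 2.35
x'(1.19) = -7.59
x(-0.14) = -0.18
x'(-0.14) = -1.08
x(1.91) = 0.75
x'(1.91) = -0.66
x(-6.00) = -0.17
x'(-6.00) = -0.03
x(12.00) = 0.09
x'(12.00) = -0.00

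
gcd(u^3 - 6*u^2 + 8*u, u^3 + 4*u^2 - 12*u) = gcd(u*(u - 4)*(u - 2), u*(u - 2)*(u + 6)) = u^2 - 2*u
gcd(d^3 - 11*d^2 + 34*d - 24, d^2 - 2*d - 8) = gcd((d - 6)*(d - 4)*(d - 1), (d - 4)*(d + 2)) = d - 4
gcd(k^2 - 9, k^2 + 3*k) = k + 3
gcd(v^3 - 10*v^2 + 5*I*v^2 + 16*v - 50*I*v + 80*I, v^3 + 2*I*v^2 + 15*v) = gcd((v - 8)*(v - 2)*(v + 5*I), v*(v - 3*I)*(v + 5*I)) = v + 5*I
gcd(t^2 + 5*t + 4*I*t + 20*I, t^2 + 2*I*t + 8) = t + 4*I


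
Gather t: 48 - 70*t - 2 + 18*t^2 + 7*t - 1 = 18*t^2 - 63*t + 45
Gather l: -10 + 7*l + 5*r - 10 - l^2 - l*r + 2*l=-l^2 + l*(9 - r) + 5*r - 20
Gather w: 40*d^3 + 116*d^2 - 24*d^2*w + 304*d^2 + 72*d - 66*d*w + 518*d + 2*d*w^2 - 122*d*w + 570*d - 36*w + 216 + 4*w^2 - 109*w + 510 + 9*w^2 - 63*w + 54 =40*d^3 + 420*d^2 + 1160*d + w^2*(2*d + 13) + w*(-24*d^2 - 188*d - 208) + 780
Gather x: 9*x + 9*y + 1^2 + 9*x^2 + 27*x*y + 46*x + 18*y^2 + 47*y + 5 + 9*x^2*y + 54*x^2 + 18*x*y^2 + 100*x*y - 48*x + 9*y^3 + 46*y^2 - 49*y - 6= x^2*(9*y + 63) + x*(18*y^2 + 127*y + 7) + 9*y^3 + 64*y^2 + 7*y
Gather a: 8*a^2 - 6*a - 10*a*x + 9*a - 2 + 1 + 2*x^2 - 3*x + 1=8*a^2 + a*(3 - 10*x) + 2*x^2 - 3*x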